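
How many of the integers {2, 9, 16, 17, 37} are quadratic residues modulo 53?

4

(2/53) = -1 → non-residue.
(9/53) = +1 → QR.
(16/53) = +1 → QR.
(17/53) = +1 → QR.
(37/53) = +1 → QR.
Total quadratic residues among the 5: 4.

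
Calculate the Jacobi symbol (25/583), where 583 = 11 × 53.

1

Reciprocity: 25 ≡ 1 and 583 ≡ 3 (mod 4), so (25/583) = +(583/25).
Reduce top mod 25: now compute (8/25).
Pull out 2^3: since 25 ≡ 1 (mod 8), (2/25) = +1, so (2/25)^3 = +1.
Reached (1/25) = 1. Collecting the sign flips along the way, the symbol is +1.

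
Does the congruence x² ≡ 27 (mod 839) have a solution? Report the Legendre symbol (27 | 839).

1

Euler's criterion: (27/839) ≡ 27^419 (mod 839).
27^2 ≡ 729 (mod 839)
27^4 ≡ 354 (mod 839)
27^8 ≡ 305 (mod 839)
27^16 ≡ 735 (mod 839)
27^32 ≡ 748 (mod 839)
27^64 ≡ 730 (mod 839)
27^128 ≡ 135 (mod 839)
27^256 ≡ 606 (mod 839)
27^419 = 27^(256+128+32+2+1) ≡ 1 (mod 839).
Result is 1, so (27/839) = 1.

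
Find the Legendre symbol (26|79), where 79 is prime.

1

Pull out 2: since 79 ≡ 7 (mod 8), (2/79) = +1.
Reciprocity: 13 ≡ 1 and 79 ≡ 3 (mod 4), so (13/79) = +(79/13).
Reduce top mod 13: now compute (1/13).
Reached (1/13) = 1. Collecting the sign flips along the way, the symbol is +1.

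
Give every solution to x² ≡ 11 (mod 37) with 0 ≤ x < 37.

14, 23

37 ≡ 1 (mod 4), so we find a root by search.
Trying successive values, 14² = 196 ≡ 11 (mod 37). The other root is 37 − 14 = 23.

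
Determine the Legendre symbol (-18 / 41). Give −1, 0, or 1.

1

First reduce: -18 ≡ 23 (mod 41).
Reciprocity: 23 ≡ 3 and 41 ≡ 1 (mod 4), so (23/41) = +(41/23).
Reduce top mod 23: now compute (18/23).
Pull out 2: since 23 ≡ 7 (mod 8), (2/23) = +1.
Reciprocity: 9 ≡ 1 and 23 ≡ 3 (mod 4), so (9/23) = +(23/9).
Reduce top mod 9: now compute (5/9).
Reciprocity: 5 ≡ 1 and 9 ≡ 1 (mod 4), so (5/9) = +(9/5).
Reduce top mod 5: now compute (4/5).
Pull out 2^2: since 5 ≡ 5 (mod 8), (2/5) = -1, so (2/5)^2 = +1.
Reached (1/5) = 1. Collecting the sign flips along the way, the symbol is +1.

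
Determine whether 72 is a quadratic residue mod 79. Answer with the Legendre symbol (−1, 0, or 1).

Pull out 2^3: since 79 ≡ 7 (mod 8), (2/79) = +1, so (2/79)^3 = +1.
Reciprocity: 9 ≡ 1 and 79 ≡ 3 (mod 4), so (9/79) = +(79/9).
Reduce top mod 9: now compute (7/9).
Reciprocity: 7 ≡ 3 and 9 ≡ 1 (mod 4), so (7/9) = +(9/7).
Reduce top mod 7: now compute (2/7).
Pull out 2: since 7 ≡ 7 (mod 8), (2/7) = +1.
Reached (1/7) = 1. Collecting the sign flips along the way, the symbol is +1.

1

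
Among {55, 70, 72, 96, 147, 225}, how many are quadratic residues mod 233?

3

(55/233) = +1 → QR.
(70/233) = -1 → non-residue.
(72/233) = +1 → QR.
(96/233) = -1 → non-residue.
(147/233) = -1 → non-residue.
(225/233) = +1 → QR.
Total quadratic residues among the 6: 3.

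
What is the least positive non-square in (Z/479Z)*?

13

(2/479) = +1, so 2 is a residue.
(3/479) = +1, so 3 is a residue.
(4/479) = +1, so 4 is a residue.
(5/479) = +1, so 5 is a residue.
(6/479) = +1, so 6 is a residue.
(7/479) = +1, so 7 is a residue.
(8/479) = +1, so 8 is a residue.
(9/479) = +1, so 9 is a residue.
(10/479) = +1, so 10 is a residue.
(11/479) = +1, so 11 is a residue.
(12/479) = +1, so 12 is a residue.
(13/479) = −1, so 13 is the smallest positive non-residue mod 479.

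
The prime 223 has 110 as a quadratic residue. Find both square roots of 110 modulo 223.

35, 188

Since 223 ≡ 3 (mod 4), a square root of 110 is 110^((223+1)/4) = 110^56 mod 223.
Repeated squaring: 110^2≡58, 110^4≡19, 110^8≡138, 110^16≡89, 110^32≡116 (mod 223).
110^56 = 110^(32+16+8) ≡ 188 (mod 223).
Check: 188² = 35344 ≡ 110 (mod 223). The two roots are 35 and 188.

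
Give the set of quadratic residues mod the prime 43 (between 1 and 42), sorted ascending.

1 4 6 9 10 11 13 14 15 16 17 21 23 24 25 31 35 36 38 40 41

Square k = 1,…,21 (k and 43−k give the same square):
1²=1, 2²=4, 3²=9, 4²=16, 5²=25, 6²=36, 7²≡6, 8²≡21, 9²≡38, 10²≡14, 11²≡35, 12²≡15, 13²≡40, 14²≡24, 15²≡10, 16²≡41, 17²≡31, 18²≡23, 19²≡17, 20²≡13, 21²≡11 (mod 43).
So the quadratic residues mod 43 are {1, 4, 6, 9, 10, 11, 13, 14, 15, 16, 17, 21, 23, 24, 25, 31, 35, 36, 38, 40, 41}.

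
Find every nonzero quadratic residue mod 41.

Square k = 1,…,20 (k and 41−k give the same square):
1²=1, 2²=4, 3²=9, 4²=16, 5²=25, 6²=36, 7²≡8, 8²≡23, 9²≡40, 10²≡18, 11²≡39, 12²≡21, 13²≡5, 14²≡32, 15²≡20, 16²≡10, 17²≡2, 18²≡37, 19²≡33, 20²≡31 (mod 41).
So the quadratic residues mod 41 are {1, 2, 4, 5, 8, 9, 10, 16, 18, 20, 21, 23, 25, 31, 32, 33, 36, 37, 39, 40}.

1, 2, 4, 5, 8, 9, 10, 16, 18, 20, 21, 23, 25, 31, 32, 33, 36, 37, 39, 40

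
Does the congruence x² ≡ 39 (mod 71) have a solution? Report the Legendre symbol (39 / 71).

Reciprocity: 39 ≡ 3 and 71 ≡ 3 (mod 4), so (39/71) = −(71/39).
Reduce top mod 39: now compute (32/39).
Pull out 2^5: since 39 ≡ 7 (mod 8), (2/39) = +1, so (2/39)^5 = +1.
Reached (1/39) = 1. Collecting the sign flips along the way, the symbol is -1.

-1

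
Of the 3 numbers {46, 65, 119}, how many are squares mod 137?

(46/137) = -1 → non-residue.
(65/137) = +1 → QR.
(119/137) = +1 → QR.
Total quadratic residues among the 3: 2.

2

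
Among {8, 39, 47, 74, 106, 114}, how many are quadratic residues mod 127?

(8/127) = +1 → QR.
(39/127) = -1 → non-residue.
(47/127) = +1 → QR.
(74/127) = +1 → QR.
(106/127) = -1 → non-residue.
(114/127) = -1 → non-residue.
Total quadratic residues among the 6: 3.

3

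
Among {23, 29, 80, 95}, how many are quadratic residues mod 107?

(23/107) = +1 → QR.
(29/107) = +1 → QR.
(80/107) = -1 → non-residue.
(95/107) = -1 → non-residue.
Total quadratic residues among the 4: 2.

2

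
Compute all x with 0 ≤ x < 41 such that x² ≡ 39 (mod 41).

41 ≡ 1 (mod 4), so we find a root by search.
Trying successive values, 11² = 121 ≡ 39 (mod 41). The other root is 41 − 11 = 30.

11, 30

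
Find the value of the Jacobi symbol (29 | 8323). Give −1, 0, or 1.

0

Reciprocity: 29 ≡ 1 and 8323 ≡ 3 (mod 4), so (29/8323) = +(8323/29).
Reduce top mod 29: now compute (0/29).
Top reduces to 0: gcd > 1, so the symbol is 0.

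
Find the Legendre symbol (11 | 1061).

Reciprocity: 11 ≡ 3 and 1061 ≡ 1 (mod 4), so (11/1061) = +(1061/11).
Reduce top mod 11: now compute (5/11).
Reciprocity: 5 ≡ 1 and 11 ≡ 3 (mod 4), so (5/11) = +(11/5).
Reduce top mod 5: now compute (1/5).
Reached (1/5) = 1. Collecting the sign flips along the way, the symbol is +1.

1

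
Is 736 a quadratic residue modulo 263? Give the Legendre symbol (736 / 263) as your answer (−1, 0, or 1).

First reduce: 736 ≡ 210 (mod 263).
Pull out 2: since 263 ≡ 7 (mod 8), (2/263) = +1.
Reciprocity: 105 ≡ 1 and 263 ≡ 3 (mod 4), so (105/263) = +(263/105).
Reduce top mod 105: now compute (53/105).
Reciprocity: 53 ≡ 1 and 105 ≡ 1 (mod 4), so (53/105) = +(105/53).
Reduce top mod 53: now compute (52/53).
Pull out 2^2: since 53 ≡ 5 (mod 8), (2/53) = -1, so (2/53)^2 = +1.
Reciprocity: 13 ≡ 1 and 53 ≡ 1 (mod 4), so (13/53) = +(53/13).
Reduce top mod 13: now compute (1/13).
Reached (1/13) = 1. Collecting the sign flips along the way, the symbol is +1.

1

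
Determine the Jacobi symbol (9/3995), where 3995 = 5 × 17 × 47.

1

Reciprocity: 9 ≡ 1 and 3995 ≡ 3 (mod 4), so (9/3995) = +(3995/9).
Reduce top mod 9: now compute (8/9).
Pull out 2^3: since 9 ≡ 1 (mod 8), (2/9) = +1, so (2/9)^3 = +1.
Reached (1/9) = 1. Collecting the sign flips along the way, the symbol is +1.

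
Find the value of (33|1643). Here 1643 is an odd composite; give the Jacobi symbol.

Reciprocity: 33 ≡ 1 and 1643 ≡ 3 (mod 4), so (33/1643) = +(1643/33).
Reduce top mod 33: now compute (26/33).
Pull out 2: since 33 ≡ 1 (mod 8), (2/33) = +1.
Reciprocity: 13 ≡ 1 and 33 ≡ 1 (mod 4), so (13/33) = +(33/13).
Reduce top mod 13: now compute (7/13).
Reciprocity: 7 ≡ 3 and 13 ≡ 1 (mod 4), so (7/13) = +(13/7).
Reduce top mod 7: now compute (6/7).
Pull out 2: since 7 ≡ 7 (mod 8), (2/7) = +1.
Reciprocity: 3 ≡ 3 and 7 ≡ 3 (mod 4), so (3/7) = −(7/3).
Reduce top mod 3: now compute (1/3).
Reached (1/3) = 1. Collecting the sign flips along the way, the symbol is -1.

-1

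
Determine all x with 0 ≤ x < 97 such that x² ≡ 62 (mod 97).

97 ≡ 1 (mod 4), so we find a root by search.
Trying successive values, 16² = 256 ≡ 62 (mod 97). The other root is 97 − 16 = 81.

16, 81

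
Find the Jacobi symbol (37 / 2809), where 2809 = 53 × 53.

1

Reciprocity: 37 ≡ 1 and 2809 ≡ 1 (mod 4), so (37/2809) = +(2809/37).
Reduce top mod 37: now compute (34/37).
Pull out 2: since 37 ≡ 5 (mod 8), (2/37) = -1.
Reciprocity: 17 ≡ 1 and 37 ≡ 1 (mod 4), so (17/37) = +(37/17).
Reduce top mod 17: now compute (3/17).
Reciprocity: 3 ≡ 3 and 17 ≡ 1 (mod 4), so (3/17) = +(17/3).
Reduce top mod 3: now compute (2/3).
Pull out 2: since 3 ≡ 3 (mod 8), (2/3) = -1.
Reached (1/3) = 1. Collecting the sign flips along the way, the symbol is +1.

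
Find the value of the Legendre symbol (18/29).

Euler's criterion: (18/29) ≡ 18^14 (mod 29).
18^2 ≡ 5 (mod 29)
18^4 ≡ 25 (mod 29)
18^8 ≡ 16 (mod 29)
18^14 = 18^(8+4+2) ≡ 28 (mod 29).
Result is 28 ≡ −1, so (18/29) = −1.

-1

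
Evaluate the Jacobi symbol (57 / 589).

Reciprocity: 57 ≡ 1 and 589 ≡ 1 (mod 4), so (57/589) = +(589/57).
Reduce top mod 57: now compute (19/57).
Reciprocity: 19 ≡ 3 and 57 ≡ 1 (mod 4), so (19/57) = +(57/19).
Reduce top mod 19: now compute (0/19).
Top reduces to 0: gcd > 1, so the symbol is 0.

0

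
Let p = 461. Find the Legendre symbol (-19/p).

1

First reduce: -19 ≡ 442 (mod 461).
Pull out 2: since 461 ≡ 5 (mod 8), (2/461) = -1.
Reciprocity: 221 ≡ 1 and 461 ≡ 1 (mod 4), so (221/461) = +(461/221).
Reduce top mod 221: now compute (19/221).
Reciprocity: 19 ≡ 3 and 221 ≡ 1 (mod 4), so (19/221) = +(221/19).
Reduce top mod 19: now compute (12/19).
Pull out 2^2: since 19 ≡ 3 (mod 8), (2/19) = -1, so (2/19)^2 = +1.
Reciprocity: 3 ≡ 3 and 19 ≡ 3 (mod 4), so (3/19) = −(19/3).
Reduce top mod 3: now compute (1/3).
Reached (1/3) = 1. Collecting the sign flips along the way, the symbol is +1.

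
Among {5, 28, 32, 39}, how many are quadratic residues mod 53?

(5/53) = -1 → non-residue.
(28/53) = +1 → QR.
(32/53) = -1 → non-residue.
(39/53) = -1 → non-residue.
Total quadratic residues among the 4: 1.

1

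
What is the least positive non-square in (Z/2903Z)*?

5

(2/2903) = +1, so 2 is a residue.
(3/2903) = +1, so 3 is a residue.
(4/2903) = +1, so 4 is a residue.
(5/2903) = −1, so 5 is the smallest positive non-residue mod 2903.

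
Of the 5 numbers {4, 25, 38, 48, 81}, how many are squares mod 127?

(4/127) = +1 → QR.
(25/127) = +1 → QR.
(38/127) = +1 → QR.
(48/127) = -1 → non-residue.
(81/127) = +1 → QR.
Total quadratic residues among the 5: 4.

4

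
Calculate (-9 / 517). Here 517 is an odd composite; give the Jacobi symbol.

1

First reduce: -9 ≡ 508 (mod 517).
Pull out 2^2: since 517 ≡ 5 (mod 8), (2/517) = -1, so (2/517)^2 = +1.
Reciprocity: 127 ≡ 3 and 517 ≡ 1 (mod 4), so (127/517) = +(517/127).
Reduce top mod 127: now compute (9/127).
Reciprocity: 9 ≡ 1 and 127 ≡ 3 (mod 4), so (9/127) = +(127/9).
Reduce top mod 9: now compute (1/9).
Reached (1/9) = 1. Collecting the sign flips along the way, the symbol is +1.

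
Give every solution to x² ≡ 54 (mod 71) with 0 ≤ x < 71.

14, 57

Since 71 ≡ 3 (mod 4), a square root of 54 is 54^((71+1)/4) = 54^18 mod 71.
Repeated squaring: 54^2≡5, 54^4≡25, 54^8≡57, 54^16≡54 (mod 71).
54^18 = 54^(16+2) ≡ 57 (mod 71).
Check: 57² = 3249 ≡ 54 (mod 71). The two roots are 14 and 57.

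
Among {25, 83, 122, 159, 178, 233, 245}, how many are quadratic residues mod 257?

(25/257) = +1 → QR.
(83/257) = -1 → non-residue.
(122/257) = +1 → QR.
(159/257) = +1 → QR.
(178/257) = +1 → QR.
(233/257) = -1 → non-residue.
(245/257) = -1 → non-residue.
Total quadratic residues among the 7: 4.

4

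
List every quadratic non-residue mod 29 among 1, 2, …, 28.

Square k = 1,…,14 (k and 29−k give the same square):
1²=1, 2²=4, 3²=9, 4²=16, 5²=25, 6²≡7, 7²≡20, 8²≡6, 9²≡23, 10²≡13, 11²≡5, 12²≡28, 13²≡24, 14²≡22 (mod 29).
The residues are {1, 4, 5, 6, 7, 9, 13, 16, 20, 22, 23, 24, 25, 28}; the non-residues are the remaining 14 nonzero classes.

2,3,8,10,11,12,14,15,17,18,19,21,26,27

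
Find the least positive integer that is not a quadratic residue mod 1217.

(2/1217) = +1, so 2 is a residue.
(3/1217) = −1, so 3 is the smallest positive non-residue mod 1217.

3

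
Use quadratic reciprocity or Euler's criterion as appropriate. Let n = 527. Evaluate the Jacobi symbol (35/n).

1

Reciprocity: 35 ≡ 3 and 527 ≡ 3 (mod 4), so (35/527) = −(527/35).
Reduce top mod 35: now compute (2/35).
Pull out 2: since 35 ≡ 3 (mod 8), (2/35) = -1.
Reached (1/35) = 1. Collecting the sign flips along the way, the symbol is +1.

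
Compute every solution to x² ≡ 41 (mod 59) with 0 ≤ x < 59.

10, 49

Since 59 ≡ 3 (mod 4), a square root of 41 is 41^((59+1)/4) = 41^15 mod 59.
Repeated squaring: 41^2≡29, 41^4≡15, 41^8≡48 (mod 59).
41^15 = 41^(8+4+2+1) ≡ 49 (mod 59).
Check: 49² = 2401 ≡ 41 (mod 59). The two roots are 10 and 49.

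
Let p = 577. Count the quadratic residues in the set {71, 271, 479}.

(71/577) = +1 → QR.
(271/577) = +1 → QR.
(479/577) = +1 → QR.
Total quadratic residues among the 3: 3.

3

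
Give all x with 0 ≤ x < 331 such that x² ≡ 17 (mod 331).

103, 228

Since 331 ≡ 3 (mod 4), a square root of 17 is 17^((331+1)/4) = 17^83 mod 331.
Repeated squaring: 17^2≡289, 17^4≡109, 17^8≡296, 17^16≡232, 17^32≡202, 17^64≡91 (mod 331).
17^83 = 17^(64+16+2+1) ≡ 103 (mod 331).
Check: 103² = 10609 ≡ 17 (mod 331). The two roots are 103 and 228.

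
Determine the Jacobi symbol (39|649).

1

Reciprocity: 39 ≡ 3 and 649 ≡ 1 (mod 4), so (39/649) = +(649/39).
Reduce top mod 39: now compute (25/39).
Reciprocity: 25 ≡ 1 and 39 ≡ 3 (mod 4), so (25/39) = +(39/25).
Reduce top mod 25: now compute (14/25).
Pull out 2: since 25 ≡ 1 (mod 8), (2/25) = +1.
Reciprocity: 7 ≡ 3 and 25 ≡ 1 (mod 4), so (7/25) = +(25/7).
Reduce top mod 7: now compute (4/7).
Pull out 2^2: since 7 ≡ 7 (mod 8), (2/7) = +1, so (2/7)^2 = +1.
Reached (1/7) = 1. Collecting the sign flips along the way, the symbol is +1.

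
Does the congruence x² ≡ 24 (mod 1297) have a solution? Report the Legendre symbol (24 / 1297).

Pull out 2^3: since 1297 ≡ 1 (mod 8), (2/1297) = +1, so (2/1297)^3 = +1.
Reciprocity: 3 ≡ 3 and 1297 ≡ 1 (mod 4), so (3/1297) = +(1297/3).
Reduce top mod 3: now compute (1/3).
Reached (1/3) = 1. Collecting the sign flips along the way, the symbol is +1.

1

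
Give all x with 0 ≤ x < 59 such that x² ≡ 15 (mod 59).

Since 59 ≡ 3 (mod 4), a square root of 15 is 15^((59+1)/4) = 15^15 mod 59.
Repeated squaring: 15^2≡48, 15^4≡3, 15^8≡9 (mod 59).
15^15 = 15^(8+4+2+1) ≡ 29 (mod 59).
Check: 29² = 841 ≡ 15 (mod 59). The two roots are 29 and 30.

29, 30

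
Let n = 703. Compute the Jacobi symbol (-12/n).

First reduce: -12 ≡ 691 (mod 703).
Reciprocity: 691 ≡ 3 and 703 ≡ 3 (mod 4), so (691/703) = −(703/691).
Reduce top mod 691: now compute (12/691).
Pull out 2^2: since 691 ≡ 3 (mod 8), (2/691) = -1, so (2/691)^2 = +1.
Reciprocity: 3 ≡ 3 and 691 ≡ 3 (mod 4), so (3/691) = −(691/3).
Reduce top mod 3: now compute (1/3).
Reached (1/3) = 1. Collecting the sign flips along the way, the symbol is +1.

1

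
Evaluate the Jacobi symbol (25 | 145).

0

Reciprocity: 25 ≡ 1 and 145 ≡ 1 (mod 4), so (25/145) = +(145/25).
Reduce top mod 25: now compute (20/25).
Pull out 2^2: since 25 ≡ 1 (mod 8), (2/25) = +1, so (2/25)^2 = +1.
Reciprocity: 5 ≡ 1 and 25 ≡ 1 (mod 4), so (5/25) = +(25/5).
Reduce top mod 5: now compute (0/5).
Top reduces to 0: gcd > 1, so the symbol is 0.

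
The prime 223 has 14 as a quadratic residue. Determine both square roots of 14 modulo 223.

56, 167

Since 223 ≡ 3 (mod 4), a square root of 14 is 14^((223+1)/4) = 14^56 mod 223.
Repeated squaring: 14^2≡196, 14^4≡60, 14^8≡32, 14^16≡132, 14^32≡30 (mod 223).
14^56 = 14^(32+16+8) ≡ 56 (mod 223).
Check: 56² = 3136 ≡ 14 (mod 223). The two roots are 56 and 167.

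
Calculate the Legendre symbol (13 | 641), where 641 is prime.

Euler's criterion: (13/641) ≡ 13^320 (mod 641).
13^2 ≡ 169 (mod 641)
13^4 ≡ 357 (mod 641)
13^8 ≡ 531 (mod 641)
13^16 ≡ 562 (mod 641)
13^32 ≡ 472 (mod 641)
13^64 ≡ 357 (mod 641)
13^128 ≡ 531 (mod 641)
13^256 ≡ 562 (mod 641)
13^320 = 13^(256+64) ≡ 1 (mod 641).
Result is 1, so (13/641) = 1.

1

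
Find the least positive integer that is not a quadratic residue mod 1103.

(2/1103) = +1, so 2 is a residue.
(3/1103) = +1, so 3 is a residue.
(4/1103) = +1, so 4 is a residue.
(5/1103) = −1, so 5 is the smallest positive non-residue mod 1103.

5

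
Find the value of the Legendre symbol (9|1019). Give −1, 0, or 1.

Reciprocity: 9 ≡ 1 and 1019 ≡ 3 (mod 4), so (9/1019) = +(1019/9).
Reduce top mod 9: now compute (2/9).
Pull out 2: since 9 ≡ 1 (mod 8), (2/9) = +1.
Reached (1/9) = 1. Collecting the sign flips along the way, the symbol is +1.

1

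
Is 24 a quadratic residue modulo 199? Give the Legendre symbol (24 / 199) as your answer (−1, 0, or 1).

Euler's criterion: (24/199) ≡ 24^99 (mod 199).
24^2 ≡ 178 (mod 199)
24^4 ≡ 43 (mod 199)
24^8 ≡ 58 (mod 199)
24^16 ≡ 180 (mod 199)
24^32 ≡ 162 (mod 199)
24^64 ≡ 175 (mod 199)
24^99 = 24^(64+32+2+1) ≡ 198 (mod 199).
Result is 198 ≡ −1, so (24/199) = −1.

-1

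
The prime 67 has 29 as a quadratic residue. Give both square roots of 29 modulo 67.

Since 67 ≡ 3 (mod 4), a square root of 29 is 29^((67+1)/4) = 29^17 mod 67.
Repeated squaring: 29^2≡37, 29^4≡29, 29^8≡37, 29^16≡29 (mod 67).
29^17 = 29^(16+1) ≡ 37 (mod 67).
Check: 37² = 1369 ≡ 29 (mod 67). The two roots are 30 and 37.

30, 37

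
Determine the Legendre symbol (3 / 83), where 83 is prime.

1

Reciprocity: 3 ≡ 3 and 83 ≡ 3 (mod 4), so (3/83) = −(83/3).
Reduce top mod 3: now compute (2/3).
Pull out 2: since 3 ≡ 3 (mod 8), (2/3) = -1.
Reached (1/3) = 1. Collecting the sign flips along the way, the symbol is +1.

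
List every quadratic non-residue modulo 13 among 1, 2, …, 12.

2 5 6 7 8 11

Square k = 1,…,6 (k and 13−k give the same square):
1²=1, 2²=4, 3²=9, 4²≡3, 5²≡12, 6²≡10 (mod 13).
The residues are {1, 3, 4, 9, 10, 12}; the non-residues are the remaining 6 nonzero classes.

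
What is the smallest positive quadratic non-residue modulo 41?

(2/41) = +1, so 2 is a residue.
(3/41) = −1, so 3 is the smallest positive non-residue mod 41.

3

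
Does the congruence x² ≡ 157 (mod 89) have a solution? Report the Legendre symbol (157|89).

First reduce: 157 ≡ 68 (mod 89).
Pull out 2^2: since 89 ≡ 1 (mod 8), (2/89) = +1, so (2/89)^2 = +1.
Reciprocity: 17 ≡ 1 and 89 ≡ 1 (mod 4), so (17/89) = +(89/17).
Reduce top mod 17: now compute (4/17).
Pull out 2^2: since 17 ≡ 1 (mod 8), (2/17) = +1, so (2/17)^2 = +1.
Reached (1/17) = 1. Collecting the sign flips along the way, the symbol is +1.

1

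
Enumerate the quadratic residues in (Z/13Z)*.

1 3 4 9 10 12

Square k = 1,…,6 (k and 13−k give the same square):
1²=1, 2²=4, 3²=9, 4²≡3, 5²≡12, 6²≡10 (mod 13).
So the quadratic residues mod 13 are {1, 3, 4, 9, 10, 12}.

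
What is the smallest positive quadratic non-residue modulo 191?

(2/191) = +1, so 2 is a residue.
(3/191) = +1, so 3 is a residue.
(4/191) = +1, so 4 is a residue.
(5/191) = +1, so 5 is a residue.
(6/191) = +1, so 6 is a residue.
(7/191) = −1, so 7 is the smallest positive non-residue mod 191.

7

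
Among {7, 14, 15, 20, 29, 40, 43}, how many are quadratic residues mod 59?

(7/59) = +1 → QR.
(14/59) = -1 → non-residue.
(15/59) = +1 → QR.
(20/59) = +1 → QR.
(29/59) = +1 → QR.
(40/59) = -1 → non-residue.
(43/59) = -1 → non-residue.
Total quadratic residues among the 7: 4.

4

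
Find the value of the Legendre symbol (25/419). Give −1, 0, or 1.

Reciprocity: 25 ≡ 1 and 419 ≡ 3 (mod 4), so (25/419) = +(419/25).
Reduce top mod 25: now compute (19/25).
Reciprocity: 19 ≡ 3 and 25 ≡ 1 (mod 4), so (19/25) = +(25/19).
Reduce top mod 19: now compute (6/19).
Pull out 2: since 19 ≡ 3 (mod 8), (2/19) = -1.
Reciprocity: 3 ≡ 3 and 19 ≡ 3 (mod 4), so (3/19) = −(19/3).
Reduce top mod 3: now compute (1/3).
Reached (1/3) = 1. Collecting the sign flips along the way, the symbol is +1.

1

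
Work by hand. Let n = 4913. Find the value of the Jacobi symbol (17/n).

0

Reciprocity: 17 ≡ 1 and 4913 ≡ 1 (mod 4), so (17/4913) = +(4913/17).
Reduce top mod 17: now compute (0/17).
Top reduces to 0: gcd > 1, so the symbol is 0.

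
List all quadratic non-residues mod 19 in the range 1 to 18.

2 3 8 10 12 13 14 15 18

Square k = 1,…,9 (k and 19−k give the same square):
1²=1, 2²=4, 3²=9, 4²=16, 5²≡6, 6²≡17, 7²≡11, 8²≡7, 9²≡5 (mod 19).
The residues are {1, 4, 5, 6, 7, 9, 11, 16, 17}; the non-residues are the remaining 9 nonzero classes.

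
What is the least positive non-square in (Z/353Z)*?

3

(2/353) = +1, so 2 is a residue.
(3/353) = −1, so 3 is the smallest positive non-residue mod 353.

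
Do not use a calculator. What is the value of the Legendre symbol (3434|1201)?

1

First reduce: 3434 ≡ 1032 (mod 1201).
Pull out 2^3: since 1201 ≡ 1 (mod 8), (2/1201) = +1, so (2/1201)^3 = +1.
Reciprocity: 129 ≡ 1 and 1201 ≡ 1 (mod 4), so (129/1201) = +(1201/129).
Reduce top mod 129: now compute (40/129).
Pull out 2^3: since 129 ≡ 1 (mod 8), (2/129) = +1, so (2/129)^3 = +1.
Reciprocity: 5 ≡ 1 and 129 ≡ 1 (mod 4), so (5/129) = +(129/5).
Reduce top mod 5: now compute (4/5).
Pull out 2^2: since 5 ≡ 5 (mod 8), (2/5) = -1, so (2/5)^2 = +1.
Reached (1/5) = 1. Collecting the sign flips along the way, the symbol is +1.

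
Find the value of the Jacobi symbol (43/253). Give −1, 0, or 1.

1

Reciprocity: 43 ≡ 3 and 253 ≡ 1 (mod 4), so (43/253) = +(253/43).
Reduce top mod 43: now compute (38/43).
Pull out 2: since 43 ≡ 3 (mod 8), (2/43) = -1.
Reciprocity: 19 ≡ 3 and 43 ≡ 3 (mod 4), so (19/43) = −(43/19).
Reduce top mod 19: now compute (5/19).
Reciprocity: 5 ≡ 1 and 19 ≡ 3 (mod 4), so (5/19) = +(19/5).
Reduce top mod 5: now compute (4/5).
Pull out 2^2: since 5 ≡ 5 (mod 8), (2/5) = -1, so (2/5)^2 = +1.
Reached (1/5) = 1. Collecting the sign flips along the way, the symbol is +1.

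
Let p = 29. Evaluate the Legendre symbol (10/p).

Pull out 2: since 29 ≡ 5 (mod 8), (2/29) = -1.
Reciprocity: 5 ≡ 1 and 29 ≡ 1 (mod 4), so (5/29) = +(29/5).
Reduce top mod 5: now compute (4/5).
Pull out 2^2: since 5 ≡ 5 (mod 8), (2/5) = -1, so (2/5)^2 = +1.
Reached (1/5) = 1. Collecting the sign flips along the way, the symbol is -1.

-1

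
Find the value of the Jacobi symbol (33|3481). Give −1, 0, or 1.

1

Reciprocity: 33 ≡ 1 and 3481 ≡ 1 (mod 4), so (33/3481) = +(3481/33).
Reduce top mod 33: now compute (16/33).
Pull out 2^4: since 33 ≡ 1 (mod 8), (2/33) = +1, so (2/33)^4 = +1.
Reached (1/33) = 1. Collecting the sign flips along the way, the symbol is +1.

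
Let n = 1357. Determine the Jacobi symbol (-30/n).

First reduce: -30 ≡ 1327 (mod 1357).
Reciprocity: 1327 ≡ 3 and 1357 ≡ 1 (mod 4), so (1327/1357) = +(1357/1327).
Reduce top mod 1327: now compute (30/1327).
Pull out 2: since 1327 ≡ 7 (mod 8), (2/1327) = +1.
Reciprocity: 15 ≡ 3 and 1327 ≡ 3 (mod 4), so (15/1327) = −(1327/15).
Reduce top mod 15: now compute (7/15).
Reciprocity: 7 ≡ 3 and 15 ≡ 3 (mod 4), so (7/15) = −(15/7).
Reduce top mod 7: now compute (1/7).
Reached (1/7) = 1. Collecting the sign flips along the way, the symbol is +1.

1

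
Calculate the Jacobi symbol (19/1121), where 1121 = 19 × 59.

0

Reciprocity: 19 ≡ 3 and 1121 ≡ 1 (mod 4), so (19/1121) = +(1121/19).
Reduce top mod 19: now compute (0/19).
Top reduces to 0: gcd > 1, so the symbol is 0.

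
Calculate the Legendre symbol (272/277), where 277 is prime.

-1

Euler's criterion: (272/277) ≡ 272^138 (mod 277).
272^2 ≡ 25 (mod 277)
272^4 ≡ 71 (mod 277)
272^8 ≡ 55 (mod 277)
272^16 ≡ 255 (mod 277)
272^32 ≡ 207 (mod 277)
272^64 ≡ 191 (mod 277)
272^128 ≡ 194 (mod 277)
272^138 = 272^(128+8+2) ≡ 276 (mod 277).
Result is 276 ≡ −1, so (272/277) = −1.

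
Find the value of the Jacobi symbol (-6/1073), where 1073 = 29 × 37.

-1

First reduce: -6 ≡ 1067 (mod 1073).
Reciprocity: 1067 ≡ 3 and 1073 ≡ 1 (mod 4), so (1067/1073) = +(1073/1067).
Reduce top mod 1067: now compute (6/1067).
Pull out 2: since 1067 ≡ 3 (mod 8), (2/1067) = -1.
Reciprocity: 3 ≡ 3 and 1067 ≡ 3 (mod 4), so (3/1067) = −(1067/3).
Reduce top mod 3: now compute (2/3).
Pull out 2: since 3 ≡ 3 (mod 8), (2/3) = -1.
Reached (1/3) = 1. Collecting the sign flips along the way, the symbol is -1.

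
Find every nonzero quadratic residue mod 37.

1 3 4 7 9 10 11 12 16 21 25 26 27 28 30 33 34 36

Square k = 1,…,18 (k and 37−k give the same square):
1²=1, 2²=4, 3²=9, 4²=16, 5²=25, 6²=36, 7²≡12, 8²≡27, 9²≡7, 10²≡26, 11²≡10, 12²≡33, 13²≡21, 14²≡11, 15²≡3, 16²≡34, 17²≡30, 18²≡28 (mod 37).
So the quadratic residues mod 37 are {1, 3, 4, 7, 9, 10, 11, 12, 16, 21, 25, 26, 27, 28, 30, 33, 34, 36}.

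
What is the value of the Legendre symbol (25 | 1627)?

1

Reciprocity: 25 ≡ 1 and 1627 ≡ 3 (mod 4), so (25/1627) = +(1627/25).
Reduce top mod 25: now compute (2/25).
Pull out 2: since 25 ≡ 1 (mod 8), (2/25) = +1.
Reached (1/25) = 1. Collecting the sign flips along the way, the symbol is +1.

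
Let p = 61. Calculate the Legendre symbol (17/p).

Euler's criterion: (17/61) ≡ 17^30 (mod 61).
17^2 ≡ 45 (mod 61)
17^4 ≡ 12 (mod 61)
17^8 ≡ 22 (mod 61)
17^16 ≡ 57 (mod 61)
17^30 = 17^(16+8+4+2) ≡ 60 (mod 61).
Result is 60 ≡ −1, so (17/61) = −1.

-1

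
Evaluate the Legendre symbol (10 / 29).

-1

Pull out 2: since 29 ≡ 5 (mod 8), (2/29) = -1.
Reciprocity: 5 ≡ 1 and 29 ≡ 1 (mod 4), so (5/29) = +(29/5).
Reduce top mod 5: now compute (4/5).
Pull out 2^2: since 5 ≡ 5 (mod 8), (2/5) = -1, so (2/5)^2 = +1.
Reached (1/5) = 1. Collecting the sign flips along the way, the symbol is -1.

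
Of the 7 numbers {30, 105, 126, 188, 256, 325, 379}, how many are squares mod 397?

(30/397) = +1 → QR.
(105/397) = +1 → QR.
(126/397) = +1 → QR.
(188/397) = +1 → QR.
(256/397) = +1 → QR.
(325/397) = -1 → non-residue.
(379/397) = -1 → non-residue.
Total quadratic residues among the 7: 5.

5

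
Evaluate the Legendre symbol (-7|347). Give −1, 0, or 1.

First reduce: -7 ≡ 340 (mod 347).
Pull out 2^2: since 347 ≡ 3 (mod 8), (2/347) = -1, so (2/347)^2 = +1.
Reciprocity: 85 ≡ 1 and 347 ≡ 3 (mod 4), so (85/347) = +(347/85).
Reduce top mod 85: now compute (7/85).
Reciprocity: 7 ≡ 3 and 85 ≡ 1 (mod 4), so (7/85) = +(85/7).
Reduce top mod 7: now compute (1/7).
Reached (1/7) = 1. Collecting the sign flips along the way, the symbol is +1.

1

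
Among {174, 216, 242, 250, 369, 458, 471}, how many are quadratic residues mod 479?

(174/479) = -1 → non-residue.
(216/479) = +1 → QR.
(242/479) = +1 → QR.
(250/479) = +1 → QR.
(369/479) = -1 → non-residue.
(458/479) = -1 → non-residue.
(471/479) = -1 → non-residue.
Total quadratic residues among the 7: 3.

3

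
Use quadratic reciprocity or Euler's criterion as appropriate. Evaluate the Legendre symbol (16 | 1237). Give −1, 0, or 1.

1

Pull out 2^4: since 1237 ≡ 5 (mod 8), (2/1237) = -1, so (2/1237)^4 = +1.
Reached (1/1237) = 1. Collecting the sign flips along the way, the symbol is +1.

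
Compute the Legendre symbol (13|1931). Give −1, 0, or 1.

Reciprocity: 13 ≡ 1 and 1931 ≡ 3 (mod 4), so (13/1931) = +(1931/13).
Reduce top mod 13: now compute (7/13).
Reciprocity: 7 ≡ 3 and 13 ≡ 1 (mod 4), so (7/13) = +(13/7).
Reduce top mod 7: now compute (6/7).
Pull out 2: since 7 ≡ 7 (mod 8), (2/7) = +1.
Reciprocity: 3 ≡ 3 and 7 ≡ 3 (mod 4), so (3/7) = −(7/3).
Reduce top mod 3: now compute (1/3).
Reached (1/3) = 1. Collecting the sign flips along the way, the symbol is -1.

-1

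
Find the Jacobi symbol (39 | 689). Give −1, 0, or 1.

0

Reciprocity: 39 ≡ 3 and 689 ≡ 1 (mod 4), so (39/689) = +(689/39).
Reduce top mod 39: now compute (26/39).
Pull out 2: since 39 ≡ 7 (mod 8), (2/39) = +1.
Reciprocity: 13 ≡ 1 and 39 ≡ 3 (mod 4), so (13/39) = +(39/13).
Reduce top mod 13: now compute (0/13).
Top reduces to 0: gcd > 1, so the symbol is 0.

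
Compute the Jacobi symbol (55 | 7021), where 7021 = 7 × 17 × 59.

Reciprocity: 55 ≡ 3 and 7021 ≡ 1 (mod 4), so (55/7021) = +(7021/55).
Reduce top mod 55: now compute (36/55).
Pull out 2^2: since 55 ≡ 7 (mod 8), (2/55) = +1, so (2/55)^2 = +1.
Reciprocity: 9 ≡ 1 and 55 ≡ 3 (mod 4), so (9/55) = +(55/9).
Reduce top mod 9: now compute (1/9).
Reached (1/9) = 1. Collecting the sign flips along the way, the symbol is +1.

1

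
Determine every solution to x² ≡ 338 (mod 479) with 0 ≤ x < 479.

36, 443

Since 479 ≡ 3 (mod 4), a square root of 338 is 338^((479+1)/4) = 338^120 mod 479.
Repeated squaring: 338^2≡242, 338^4≡126, 338^8≡69, 338^16≡450, 338^32≡362, 338^64≡277 (mod 479).
338^120 = 338^(64+32+16+8) ≡ 36 (mod 479).
Check: 36² = 1296 ≡ 338 (mod 479). The two roots are 36 and 443.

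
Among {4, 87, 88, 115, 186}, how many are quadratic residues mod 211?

2

(4/211) = +1 → QR.
(87/211) = +1 → QR.
(88/211) = -1 → non-residue.
(115/211) = -1 → non-residue.
(186/211) = -1 → non-residue.
Total quadratic residues among the 5: 2.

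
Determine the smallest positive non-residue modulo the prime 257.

3

(2/257) = +1, so 2 is a residue.
(3/257) = −1, so 3 is the smallest positive non-residue mod 257.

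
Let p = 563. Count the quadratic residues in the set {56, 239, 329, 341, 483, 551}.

2

(56/563) = -1 → non-residue.
(239/563) = -1 → non-residue.
(329/563) = +1 → QR.
(341/563) = -1 → non-residue.
(483/563) = +1 → QR.
(551/563) = -1 → non-residue.
Total quadratic residues among the 6: 2.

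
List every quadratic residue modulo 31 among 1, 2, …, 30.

Square k = 1,…,15 (k and 31−k give the same square):
1²=1, 2²=4, 3²=9, 4²=16, 5²=25, 6²≡5, 7²≡18, 8²≡2, 9²≡19, 10²≡7, 11²≡28, 12²≡20, 13²≡14, 14²≡10, 15²≡8 (mod 31).
So the quadratic residues mod 31 are {1, 2, 4, 5, 7, 8, 9, 10, 14, 16, 18, 19, 20, 25, 28}.

1,2,4,5,7,8,9,10,14,16,18,19,20,25,28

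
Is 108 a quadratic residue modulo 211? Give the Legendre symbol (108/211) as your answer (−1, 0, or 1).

-1

Pull out 2^2: since 211 ≡ 3 (mod 8), (2/211) = -1, so (2/211)^2 = +1.
Reciprocity: 27 ≡ 3 and 211 ≡ 3 (mod 4), so (27/211) = −(211/27).
Reduce top mod 27: now compute (22/27).
Pull out 2: since 27 ≡ 3 (mod 8), (2/27) = -1.
Reciprocity: 11 ≡ 3 and 27 ≡ 3 (mod 4), so (11/27) = −(27/11).
Reduce top mod 11: now compute (5/11).
Reciprocity: 5 ≡ 1 and 11 ≡ 3 (mod 4), so (5/11) = +(11/5).
Reduce top mod 5: now compute (1/5).
Reached (1/5) = 1. Collecting the sign flips along the way, the symbol is -1.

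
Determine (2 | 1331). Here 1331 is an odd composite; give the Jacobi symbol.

-1

Pull out 2: since 1331 ≡ 3 (mod 8), (2/1331) = -1.
Reached (1/1331) = 1. Collecting the sign flips along the way, the symbol is -1.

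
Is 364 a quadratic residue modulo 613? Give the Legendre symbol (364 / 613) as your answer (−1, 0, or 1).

Euler's criterion: (364/613) ≡ 364^306 (mod 613).
364^2 ≡ 88 (mod 613)
364^4 ≡ 388 (mod 613)
364^8 ≡ 359 (mod 613)
364^16 ≡ 151 (mod 613)
364^32 ≡ 120 (mod 613)
364^64 ≡ 301 (mod 613)
364^128 ≡ 490 (mod 613)
364^256 ≡ 417 (mod 613)
364^306 = 364^(256+32+16+2) ≡ 612 (mod 613).
Result is 612 ≡ −1, so (364/613) = −1.

-1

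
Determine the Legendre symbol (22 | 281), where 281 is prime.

-1

Pull out 2: since 281 ≡ 1 (mod 8), (2/281) = +1.
Reciprocity: 11 ≡ 3 and 281 ≡ 1 (mod 4), so (11/281) = +(281/11).
Reduce top mod 11: now compute (6/11).
Pull out 2: since 11 ≡ 3 (mod 8), (2/11) = -1.
Reciprocity: 3 ≡ 3 and 11 ≡ 3 (mod 4), so (3/11) = −(11/3).
Reduce top mod 3: now compute (2/3).
Pull out 2: since 3 ≡ 3 (mod 8), (2/3) = -1.
Reached (1/3) = 1. Collecting the sign flips along the way, the symbol is -1.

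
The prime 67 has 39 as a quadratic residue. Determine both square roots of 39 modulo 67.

Since 67 ≡ 3 (mod 4), a square root of 39 is 39^((67+1)/4) = 39^17 mod 67.
Repeated squaring: 39^2≡47, 39^4≡65, 39^8≡4, 39^16≡16 (mod 67).
39^17 = 39^(16+1) ≡ 21 (mod 67).
Check: 21² = 441 ≡ 39 (mod 67). The two roots are 21 and 46.

21, 46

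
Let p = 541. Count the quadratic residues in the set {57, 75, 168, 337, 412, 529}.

4

(57/541) = +1 → QR.
(75/541) = +1 → QR.
(168/541) = -1 → non-residue.
(337/541) = -1 → non-residue.
(412/541) = +1 → QR.
(529/541) = +1 → QR.
Total quadratic residues among the 6: 4.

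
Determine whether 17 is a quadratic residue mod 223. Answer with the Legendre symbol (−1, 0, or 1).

1

Reciprocity: 17 ≡ 1 and 223 ≡ 3 (mod 4), so (17/223) = +(223/17).
Reduce top mod 17: now compute (2/17).
Pull out 2: since 17 ≡ 1 (mod 8), (2/17) = +1.
Reached (1/17) = 1. Collecting the sign flips along the way, the symbol is +1.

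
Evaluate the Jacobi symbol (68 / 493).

0

Pull out 2^2: since 493 ≡ 5 (mod 8), (2/493) = -1, so (2/493)^2 = +1.
Reciprocity: 17 ≡ 1 and 493 ≡ 1 (mod 4), so (17/493) = +(493/17).
Reduce top mod 17: now compute (0/17).
Top reduces to 0: gcd > 1, so the symbol is 0.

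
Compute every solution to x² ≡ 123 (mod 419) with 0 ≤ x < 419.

Since 419 ≡ 3 (mod 4), a square root of 123 is 123^((419+1)/4) = 123^105 mod 419.
Repeated squaring: 123^2≡45, 123^4≡349, 123^8≡291, 123^16≡43, 123^32≡173, 123^64≡180 (mod 419).
123^105 = 123^(64+32+8+1) ≡ 388 (mod 419).
Check: 388² = 150544 ≡ 123 (mod 419). The two roots are 31 and 388.

31, 388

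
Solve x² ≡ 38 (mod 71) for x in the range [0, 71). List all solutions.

Since 71 ≡ 3 (mod 4), a square root of 38 is 38^((71+1)/4) = 38^18 mod 71.
Repeated squaring: 38^2≡24, 38^4≡8, 38^8≡64, 38^16≡49 (mod 71).
38^18 = 38^(16+2) ≡ 40 (mod 71).
Check: 40² = 1600 ≡ 38 (mod 71). The two roots are 31 and 40.

31, 40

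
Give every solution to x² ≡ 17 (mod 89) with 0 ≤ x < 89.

89 ≡ 1 (mod 4), so we find a root by search.
Trying successive values, 27² = 729 ≡ 17 (mod 89). The other root is 89 − 27 = 62.

27, 62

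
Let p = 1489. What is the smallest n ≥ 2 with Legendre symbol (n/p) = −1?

7

(2/1489) = +1, so 2 is a residue.
(3/1489) = +1, so 3 is a residue.
(4/1489) = +1, so 4 is a residue.
(5/1489) = +1, so 5 is a residue.
(6/1489) = +1, so 6 is a residue.
(7/1489) = −1, so 7 is the smallest positive non-residue mod 1489.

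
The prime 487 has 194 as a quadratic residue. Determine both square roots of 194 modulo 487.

235, 252

Since 487 ≡ 3 (mod 4), a square root of 194 is 194^((487+1)/4) = 194^122 mod 487.
Repeated squaring: 194^2≡137, 194^4≡263, 194^8≡15, 194^16≡225, 194^32≡464, 194^64≡42 (mod 487).
194^122 = 194^(64+32+16+8+2) ≡ 235 (mod 487).
Check: 235² = 55225 ≡ 194 (mod 487). The two roots are 235 and 252.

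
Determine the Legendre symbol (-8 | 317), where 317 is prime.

-1

First reduce: -8 ≡ 309 (mod 317).
Reciprocity: 309 ≡ 1 and 317 ≡ 1 (mod 4), so (309/317) = +(317/309).
Reduce top mod 309: now compute (8/309).
Pull out 2^3: since 309 ≡ 5 (mod 8), (2/309) = -1, so (2/309)^3 = -1.
Reached (1/309) = 1. Collecting the sign flips along the way, the symbol is -1.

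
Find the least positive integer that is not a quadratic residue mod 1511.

(2/1511) = +1, so 2 is a residue.
(3/1511) = +1, so 3 is a residue.
(4/1511) = +1, so 4 is a residue.
(5/1511) = +1, so 5 is a residue.
(6/1511) = +1, so 6 is a residue.
(7/1511) = +1, so 7 is a residue.
(8/1511) = +1, so 8 is a residue.
(9/1511) = +1, so 9 is a residue.
(10/1511) = +1, so 10 is a residue.
(11/1511) = −1, so 11 is the smallest positive non-residue mod 1511.

11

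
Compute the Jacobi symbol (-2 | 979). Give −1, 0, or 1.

1

First reduce: -2 ≡ 977 (mod 979).
Reciprocity: 977 ≡ 1 and 979 ≡ 3 (mod 4), so (977/979) = +(979/977).
Reduce top mod 977: now compute (2/977).
Pull out 2: since 977 ≡ 1 (mod 8), (2/977) = +1.
Reached (1/977) = 1. Collecting the sign flips along the way, the symbol is +1.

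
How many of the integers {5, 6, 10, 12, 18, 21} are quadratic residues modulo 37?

3

(5/37) = -1 → non-residue.
(6/37) = -1 → non-residue.
(10/37) = +1 → QR.
(12/37) = +1 → QR.
(18/37) = -1 → non-residue.
(21/37) = +1 → QR.
Total quadratic residues among the 6: 3.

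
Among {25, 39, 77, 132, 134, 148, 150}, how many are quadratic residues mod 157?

4

(25/157) = +1 → QR.
(39/157) = +1 → QR.
(77/157) = -1 → non-residue.
(132/157) = +1 → QR.
(134/157) = -1 → non-residue.
(148/157) = +1 → QR.
(150/157) = -1 → non-residue.
Total quadratic residues among the 7: 4.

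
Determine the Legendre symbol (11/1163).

Reciprocity: 11 ≡ 3 and 1163 ≡ 3 (mod 4), so (11/1163) = −(1163/11).
Reduce top mod 11: now compute (8/11).
Pull out 2^3: since 11 ≡ 3 (mod 8), (2/11) = -1, so (2/11)^3 = -1.
Reached (1/11) = 1. Collecting the sign flips along the way, the symbol is +1.

1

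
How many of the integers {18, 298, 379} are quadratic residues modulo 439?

2

(18/439) = +1 → QR.
(298/439) = -1 → non-residue.
(379/439) = +1 → QR.
Total quadratic residues among the 3: 2.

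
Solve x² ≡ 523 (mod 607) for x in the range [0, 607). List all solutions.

107, 500

Since 607 ≡ 3 (mod 4), a square root of 523 is 523^((607+1)/4) = 523^152 mod 607.
Repeated squaring: 523^2≡379, 523^4≡389, 523^8≡178, 523^16≡120, 523^32≡439, 523^64≡302, 523^128≡154 (mod 607).
523^152 = 523^(128+16+8) ≡ 107 (mod 607).
Check: 107² = 11449 ≡ 523 (mod 607). The two roots are 107 and 500.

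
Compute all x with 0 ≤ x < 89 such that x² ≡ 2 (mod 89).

25, 64

89 ≡ 1 (mod 4), so we find a root by search.
Trying successive values, 25² = 625 ≡ 2 (mod 89). The other root is 89 − 25 = 64.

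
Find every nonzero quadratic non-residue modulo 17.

3, 5, 6, 7, 10, 11, 12, 14

Square k = 1,…,8 (k and 17−k give the same square):
1²=1, 2²=4, 3²=9, 4²=16, 5²≡8, 6²≡2, 7²≡15, 8²≡13 (mod 17).
The residues are {1, 2, 4, 8, 9, 13, 15, 16}; the non-residues are the remaining 8 nonzero classes.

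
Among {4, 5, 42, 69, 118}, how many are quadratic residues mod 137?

3

(4/137) = +1 → QR.
(5/137) = -1 → non-residue.
(42/137) = -1 → non-residue.
(69/137) = +1 → QR.
(118/137) = +1 → QR.
Total quadratic residues among the 5: 3.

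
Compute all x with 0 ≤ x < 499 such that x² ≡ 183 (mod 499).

Since 499 ≡ 3 (mod 4), a square root of 183 is 183^((499+1)/4) = 183^125 mod 499.
Repeated squaring: 183^2≡56, 183^4≡142, 183^8≡204, 183^16≡199, 183^32≡180, 183^64≡464 (mod 499).
183^125 = 183^(64+32+16+8+4+1) ≡ 282 (mod 499).
Check: 282² = 79524 ≡ 183 (mod 499). The two roots are 217 and 282.

217, 282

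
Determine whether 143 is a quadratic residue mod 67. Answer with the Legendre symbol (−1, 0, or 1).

1

First reduce: 143 ≡ 9 (mod 67).
Reciprocity: 9 ≡ 1 and 67 ≡ 3 (mod 4), so (9/67) = +(67/9).
Reduce top mod 9: now compute (4/9).
Pull out 2^2: since 9 ≡ 1 (mod 8), (2/9) = +1, so (2/9)^2 = +1.
Reached (1/9) = 1. Collecting the sign flips along the way, the symbol is +1.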